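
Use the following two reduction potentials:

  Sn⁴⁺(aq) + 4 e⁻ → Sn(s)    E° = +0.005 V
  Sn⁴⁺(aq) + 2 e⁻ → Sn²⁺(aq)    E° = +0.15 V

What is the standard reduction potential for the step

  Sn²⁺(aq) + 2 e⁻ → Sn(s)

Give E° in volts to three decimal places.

-0.140 V

Sequential free energies add, so n₃E°₃ = n₁E°₁ + n₂E°₂.
With n₃ = 4, and the known step contributing 2×(+0.15) V, the unknown satisfies 2·E° = 4×(+0.005) − 2×(+0.15) = -0.280.
E° = -0.280 / 2 = -0.140 V.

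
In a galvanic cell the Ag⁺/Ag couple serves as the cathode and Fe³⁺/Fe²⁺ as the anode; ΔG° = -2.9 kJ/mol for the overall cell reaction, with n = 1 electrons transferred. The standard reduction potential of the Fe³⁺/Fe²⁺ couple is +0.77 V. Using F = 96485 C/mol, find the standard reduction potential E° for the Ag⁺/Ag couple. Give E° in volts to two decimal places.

+0.80 V

E°cell = −ΔG°/(nF) = −(-2.9×10³)/((1)(96485)) = +0.030 V.
Since Ag⁺/Ag is the cathode and Fe³⁺/Fe²⁺ the anode, E°cell = E°(Ag⁺/Ag) − E°(Fe³⁺/Fe²⁺).
So E°(Ag⁺/Ag) = E°cell + E°(Fe³⁺/Fe²⁺) = +0.030 + (+0.77) = +0.80 V.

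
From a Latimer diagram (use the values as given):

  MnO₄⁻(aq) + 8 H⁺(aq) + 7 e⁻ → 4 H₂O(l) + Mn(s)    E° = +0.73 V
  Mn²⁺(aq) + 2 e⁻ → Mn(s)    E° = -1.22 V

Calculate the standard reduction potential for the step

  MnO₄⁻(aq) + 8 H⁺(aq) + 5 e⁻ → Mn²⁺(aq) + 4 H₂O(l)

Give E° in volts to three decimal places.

+1.510 V

Sequential free energies add, so n₃E°₃ = n₁E°₁ + n₂E°₂.
With n₃ = 7, and the known step contributing 2×(-1.22) V, the unknown satisfies 5·E° = 7×(+0.73) − 2×(-1.22) = +7.550.
E° = +7.550 / 5 = +1.510 V.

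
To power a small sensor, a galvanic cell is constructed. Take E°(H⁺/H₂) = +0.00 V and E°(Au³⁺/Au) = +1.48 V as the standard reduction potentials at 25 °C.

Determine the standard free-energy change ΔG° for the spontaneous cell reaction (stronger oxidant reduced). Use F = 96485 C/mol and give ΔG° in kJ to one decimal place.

Au³⁺/Au (E° = +1.48 V) is the cathode; H⁺/H₂ (E° = +0.00 V) is the anode, so E°cell = +1.48 V.
Balancing electrons gives n = 6 (lcm of 3 and 2).
ΔG° = −nFE° = −(6)(96485)(+1.48) = -856,787 J = -856.8 kJ.

-856.8 kJ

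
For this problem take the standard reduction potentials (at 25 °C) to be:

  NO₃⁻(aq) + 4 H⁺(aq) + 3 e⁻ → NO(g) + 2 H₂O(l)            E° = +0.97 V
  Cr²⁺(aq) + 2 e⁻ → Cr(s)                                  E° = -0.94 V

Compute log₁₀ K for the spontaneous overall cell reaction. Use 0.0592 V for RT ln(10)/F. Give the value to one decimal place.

Cathode: NO₃⁻/NO; anode: Cr²⁺/Cr. E°cell = +1.91 V, n = 6.
log K = nE°cell / 0.0592 = (6)(+1.91) / 0.0592 = 193.6.

193.6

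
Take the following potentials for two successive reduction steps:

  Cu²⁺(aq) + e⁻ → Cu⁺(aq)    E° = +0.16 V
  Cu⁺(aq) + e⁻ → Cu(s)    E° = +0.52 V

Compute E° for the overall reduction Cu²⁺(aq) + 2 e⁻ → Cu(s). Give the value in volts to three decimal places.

+0.340 V

Since ΔG° = −nFE° is additive over sequential reductions, n₃E°₃ = n₁E°₁ + n₂E°₂.
E°₃ = (1×+0.16 + 1×+0.52) / 2 = (+0.680) / 2 = +0.340 V.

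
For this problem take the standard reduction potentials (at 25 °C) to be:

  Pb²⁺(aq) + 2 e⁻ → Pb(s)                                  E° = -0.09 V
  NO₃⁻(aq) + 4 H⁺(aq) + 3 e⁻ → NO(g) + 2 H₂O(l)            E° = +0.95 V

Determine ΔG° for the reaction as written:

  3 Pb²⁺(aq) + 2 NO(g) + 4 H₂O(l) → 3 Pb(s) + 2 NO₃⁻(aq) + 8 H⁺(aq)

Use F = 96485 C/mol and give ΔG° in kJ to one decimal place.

+602.1 kJ

As written, Pb²⁺/Pb is reduced (cathode) and NO₃⁻/NO is oxidised (anode), so E°cell = (-0.09) − (+0.95) = -1.04 V.
Balancing electrons gives n = 6.
ΔG° = −nFE° = −(6)(96485)(-1.04) = 602,066 J = +602.1 kJ.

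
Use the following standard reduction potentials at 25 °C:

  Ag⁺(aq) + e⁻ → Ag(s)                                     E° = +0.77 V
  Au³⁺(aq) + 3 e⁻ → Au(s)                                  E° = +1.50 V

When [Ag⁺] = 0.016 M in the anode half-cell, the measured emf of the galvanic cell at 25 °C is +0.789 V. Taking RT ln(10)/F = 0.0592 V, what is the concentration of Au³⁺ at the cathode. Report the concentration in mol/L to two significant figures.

0.0040 M

Au³⁺/Au is the cathode, Ag⁺/Ag the anode: E°cell = +0.73 V, n = 3.
Overall reaction: Au³⁺(aq) + 3 Ag(s) → Au(s) + 3 Ag⁺(aq); Q = [Ag⁺]^3/[Au³⁺]^1.
From E = E° − (0.0592/n) log Q: log Q = (E° − E)·n/0.0592 = (+0.73 − (+0.789))·3/0.0592 = -2.9899.
So 1·log[Au³⁺] = 3·log(0.016) − log Q = -5.3876 − (-2.9899) = -2.3977; [Au³⁺] = 10^(-2.3977) ≈ 0.0040 M.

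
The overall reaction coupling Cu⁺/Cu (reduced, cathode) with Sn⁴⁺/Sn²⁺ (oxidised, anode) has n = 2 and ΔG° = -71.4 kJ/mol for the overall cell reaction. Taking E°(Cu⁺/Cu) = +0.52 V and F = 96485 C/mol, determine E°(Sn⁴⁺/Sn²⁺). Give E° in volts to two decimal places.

E°cell = −ΔG°/(nF) = −(-71.4×10³)/((2)(96485)) = +0.370 V.
Since Cu⁺/Cu is the cathode and Sn⁴⁺/Sn²⁺ the anode, E°cell = E°(Cu⁺/Cu) − E°(Sn⁴⁺/Sn²⁺).
So E°(Sn⁴⁺/Sn²⁺) = E°(Cu⁺/Cu) − E°cell = (+0.52) − (+0.370) = +0.15 V.

+0.15 V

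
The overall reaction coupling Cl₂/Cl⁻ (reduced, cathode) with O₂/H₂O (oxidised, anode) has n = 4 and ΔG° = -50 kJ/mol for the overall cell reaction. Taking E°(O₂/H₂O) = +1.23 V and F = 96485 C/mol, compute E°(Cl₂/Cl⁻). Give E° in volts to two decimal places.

+1.36 V

E°cell = −ΔG°/(nF) = −(-50×10³)/((4)(96485)) = +0.130 V.
Since Cl₂/Cl⁻ is the cathode and O₂/H₂O the anode, E°cell = E°(Cl₂/Cl⁻) − E°(O₂/H₂O).
So E°(Cl₂/Cl⁻) = E°cell + E°(O₂/H₂O) = +0.130 + (+1.23) = +1.36 V.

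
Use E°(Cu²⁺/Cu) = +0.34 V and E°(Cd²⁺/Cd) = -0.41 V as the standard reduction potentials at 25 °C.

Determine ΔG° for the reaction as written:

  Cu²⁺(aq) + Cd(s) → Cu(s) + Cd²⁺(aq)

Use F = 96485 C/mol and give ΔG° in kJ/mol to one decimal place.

As written, Cu²⁺/Cu is reduced (cathode) and Cd²⁺/Cd is oxidised (anode), so E°cell = (+0.34) − (-0.41) = +0.75 V.
Balancing electrons gives n = 2.
ΔG° = −nFE° = −(2)(96485)(+0.75) = -144,728 J = -144.7 kJ/mol.

-144.7 kJ/mol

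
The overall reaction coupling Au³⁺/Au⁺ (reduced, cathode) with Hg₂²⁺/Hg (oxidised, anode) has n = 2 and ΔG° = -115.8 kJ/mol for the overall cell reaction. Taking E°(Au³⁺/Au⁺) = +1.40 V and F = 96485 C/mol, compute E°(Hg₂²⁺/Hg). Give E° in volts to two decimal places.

+0.80 V

E°cell = −ΔG°/(nF) = −(-115.8×10³)/((2)(96485)) = +0.600 V.
Since Au³⁺/Au⁺ is the cathode and Hg₂²⁺/Hg the anode, E°cell = E°(Au³⁺/Au⁺) − E°(Hg₂²⁺/Hg).
So E°(Hg₂²⁺/Hg) = E°(Au³⁺/Au⁺) − E°cell = (+1.40) − (+0.600) = +0.80 V.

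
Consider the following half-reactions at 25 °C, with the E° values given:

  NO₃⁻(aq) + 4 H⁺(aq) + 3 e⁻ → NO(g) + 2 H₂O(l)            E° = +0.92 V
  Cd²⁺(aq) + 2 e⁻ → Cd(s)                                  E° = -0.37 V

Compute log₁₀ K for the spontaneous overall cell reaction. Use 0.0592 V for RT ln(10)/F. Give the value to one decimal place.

Cathode: NO₃⁻/NO; anode: Cd²⁺/Cd. E°cell = +1.29 V, n = 6.
log K = nE°cell / 0.0592 = (6)(+1.29) / 0.0592 = 130.7.

130.7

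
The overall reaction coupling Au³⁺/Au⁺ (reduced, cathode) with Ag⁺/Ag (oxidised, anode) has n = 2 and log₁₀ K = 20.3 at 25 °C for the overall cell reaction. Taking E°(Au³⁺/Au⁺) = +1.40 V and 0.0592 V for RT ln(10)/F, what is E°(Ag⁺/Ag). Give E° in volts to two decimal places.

E°cell = (0.0592/n)·log K = (0.0592/2)(20.3) = +0.601 V.
Since Au³⁺/Au⁺ is the cathode and Ag⁺/Ag the anode, E°cell = E°(Au³⁺/Au⁺) − E°(Ag⁺/Ag).
So E°(Ag⁺/Ag) = E°(Au³⁺/Au⁺) − E°cell = (+1.40) − (+0.601) = +0.80 V.

+0.80 V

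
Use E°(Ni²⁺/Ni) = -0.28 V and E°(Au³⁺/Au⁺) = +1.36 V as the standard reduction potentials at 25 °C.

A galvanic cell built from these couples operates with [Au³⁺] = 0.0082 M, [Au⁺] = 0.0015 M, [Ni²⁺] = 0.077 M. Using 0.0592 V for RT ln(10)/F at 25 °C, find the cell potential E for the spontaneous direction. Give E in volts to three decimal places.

Au³⁺/Au⁺ is the cathode (higher E°), Ni²⁺/Ni the anode: E°cell = +1.36 − (-0.28) = +1.64 V, n = 2.
Overall: Au³⁺(aq) + Ni(s) → Au⁺(aq) + Ni²⁺(aq)
Q = [Au⁺]·[Ni²⁺] / ([Au³⁺]); log Q = -1.851.
E = E° − (0.0592/n) log Q = +1.64 − (0.0592/2)(-1.851) = +1.695 V.

+1.695 V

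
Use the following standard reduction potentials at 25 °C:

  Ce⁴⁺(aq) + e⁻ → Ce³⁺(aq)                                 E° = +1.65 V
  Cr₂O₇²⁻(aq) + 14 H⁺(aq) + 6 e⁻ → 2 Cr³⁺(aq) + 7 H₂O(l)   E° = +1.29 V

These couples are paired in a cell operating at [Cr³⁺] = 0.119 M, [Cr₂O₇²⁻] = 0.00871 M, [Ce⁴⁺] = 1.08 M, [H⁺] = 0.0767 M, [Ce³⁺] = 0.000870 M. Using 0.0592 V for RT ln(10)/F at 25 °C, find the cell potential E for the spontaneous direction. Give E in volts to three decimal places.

+0.699 V

Ce⁴⁺/Ce³⁺ is the cathode (higher E°), Cr₂O₇²⁻/Cr³⁺ the anode: E°cell = +1.65 − (+1.29) = +0.36 V, n = 6.
Overall: 6 Ce⁴⁺(aq) + 2 Cr³⁺(aq) + 7 H₂O(l) → 6 Ce³⁺(aq) + Cr₂O₇²⁻(aq) + 14 H⁺(aq)
Q = [Ce³⁺]^6·[Cr₂O₇²⁻]·[H⁺]^14 / ([Ce⁴⁺]^6·[Cr³⁺]^2); log Q = -34.387.
E = E° − (0.0592/n) log Q = +0.36 − (0.0592/6)(-34.387) = +0.699 V.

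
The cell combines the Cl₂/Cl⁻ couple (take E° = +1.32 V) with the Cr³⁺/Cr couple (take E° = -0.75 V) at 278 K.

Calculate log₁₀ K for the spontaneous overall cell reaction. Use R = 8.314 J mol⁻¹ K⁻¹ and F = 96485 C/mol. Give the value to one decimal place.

225.2

Cathode: Cl₂/Cl⁻; anode: Cr³⁺/Cr. E°cell = (+1.32) − (-0.75) = +2.07 V, with n = 6.
ΔG° = −nFE° = −RT ln K, so ln K = nFE°/(RT) = (6)(96485)(+2.07) / ((8.314)(278)) = 518.474.
log₁₀ K = 518.474 / ln 10 = 225.2.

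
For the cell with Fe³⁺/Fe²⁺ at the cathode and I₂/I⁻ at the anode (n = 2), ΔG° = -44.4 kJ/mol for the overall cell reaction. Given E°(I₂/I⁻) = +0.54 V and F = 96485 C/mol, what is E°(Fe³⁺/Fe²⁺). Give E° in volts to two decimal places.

E°cell = −ΔG°/(nF) = −(-44.4×10³)/((2)(96485)) = +0.230 V.
Since Fe³⁺/Fe²⁺ is the cathode and I₂/I⁻ the anode, E°cell = E°(Fe³⁺/Fe²⁺) − E°(I₂/I⁻).
So E°(Fe³⁺/Fe²⁺) = E°cell + E°(I₂/I⁻) = +0.230 + (+0.54) = +0.77 V.

+0.77 V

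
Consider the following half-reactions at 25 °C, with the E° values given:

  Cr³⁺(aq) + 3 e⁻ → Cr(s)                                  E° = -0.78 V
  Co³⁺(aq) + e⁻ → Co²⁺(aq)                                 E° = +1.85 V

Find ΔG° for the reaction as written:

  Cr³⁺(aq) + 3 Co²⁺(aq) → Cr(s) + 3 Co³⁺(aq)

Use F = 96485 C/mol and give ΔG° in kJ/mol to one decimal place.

+761.3 kJ/mol

As written, Cr³⁺/Cr is reduced (cathode) and Co³⁺/Co²⁺ is oxidised (anode), so E°cell = (-0.78) − (+1.85) = -2.63 V.
Balancing electrons gives n = 3.
ΔG° = −nFE° = −(3)(96485)(-2.63) = 761,267 J = +761.3 kJ/mol.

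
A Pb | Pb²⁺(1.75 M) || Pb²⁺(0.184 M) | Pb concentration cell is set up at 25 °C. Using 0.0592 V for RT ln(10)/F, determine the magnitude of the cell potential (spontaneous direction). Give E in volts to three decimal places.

For a concentration cell E°cell = 0. The 1.75 M side is the cathode (reduction is favoured where [Pb²⁺] is higher).
With n = 2, E = −(0.0592/2) log([Pb²⁺]ₐₙ/[Pb²⁺]꜀ₐₜ) = −(0.0592/2) log(0.184/1.75) = −(0.0592/2)(-0.978) = +0.029 V.

+0.029 V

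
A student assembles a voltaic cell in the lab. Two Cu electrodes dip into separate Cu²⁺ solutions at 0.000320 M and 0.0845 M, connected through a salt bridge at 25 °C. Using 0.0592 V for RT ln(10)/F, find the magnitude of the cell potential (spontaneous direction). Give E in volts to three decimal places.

For a concentration cell E°cell = 0. The 0.0845 M side is the cathode (reduction is favoured where [Cu²⁺] is higher).
With n = 2, E = −(0.0592/2) log([Cu²⁺]ₐₙ/[Cu²⁺]꜀ₐₜ) = −(0.0592/2) log(0.00032/0.0845) = −(0.0592/2)(-2.422) = +0.072 V.

+0.072 V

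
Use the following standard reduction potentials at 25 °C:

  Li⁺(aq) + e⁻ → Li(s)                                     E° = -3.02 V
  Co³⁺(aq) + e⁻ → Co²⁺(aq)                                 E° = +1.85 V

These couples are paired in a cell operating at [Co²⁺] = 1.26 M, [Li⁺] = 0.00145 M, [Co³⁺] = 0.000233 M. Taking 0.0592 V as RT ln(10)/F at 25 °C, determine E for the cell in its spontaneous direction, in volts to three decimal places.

Co³⁺/Co²⁺ is the cathode (higher E°), Li⁺/Li the anode: E°cell = +1.85 − (-3.02) = +4.87 V, n = 1.
Overall: Co³⁺(aq) + Li(s) → Co²⁺(aq) + Li⁺(aq)
Q = [Co²⁺]·[Li⁺] / ([Co³⁺]); log Q = 0.894.
E = E° − (0.0592/n) log Q = +4.87 − (0.0592/1)(0.894) = +4.817 V.

+4.817 V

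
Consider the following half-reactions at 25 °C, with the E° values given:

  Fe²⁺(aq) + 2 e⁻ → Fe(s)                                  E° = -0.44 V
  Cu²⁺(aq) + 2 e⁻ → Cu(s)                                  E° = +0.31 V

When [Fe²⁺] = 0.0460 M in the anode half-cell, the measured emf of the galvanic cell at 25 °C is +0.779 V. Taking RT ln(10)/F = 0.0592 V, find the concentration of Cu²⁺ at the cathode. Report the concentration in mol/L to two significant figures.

0.44 M

Cu²⁺/Cu is the cathode, Fe²⁺/Fe the anode: E°cell = +0.75 V, n = 2.
Overall reaction: Cu²⁺(aq) + Fe(s) → Cu(s) + Fe²⁺(aq); Q = [Fe²⁺]^1/[Cu²⁺]^1.
From E = E° − (0.0592/n) log Q: log Q = (E° − E)·n/0.0592 = (+0.75 − (+0.779))·2/0.0592 = -0.9797.
So 1·log[Cu²⁺] = 1·log(0.046) − log Q = -1.3372 − (-0.9797) = -0.3575; [Cu²⁺] = 10^(-0.3575) ≈ 0.44 M.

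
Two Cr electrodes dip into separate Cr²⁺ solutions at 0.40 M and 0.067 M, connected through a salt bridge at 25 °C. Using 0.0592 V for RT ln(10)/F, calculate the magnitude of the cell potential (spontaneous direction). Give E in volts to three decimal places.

For a concentration cell E°cell = 0. The 0.40 M side is the cathode (reduction is favoured where [Cr²⁺] is higher).
With n = 2, E = −(0.0592/2) log([Cr²⁺]ₐₙ/[Cr²⁺]꜀ₐₜ) = −(0.0592/2) log(0.067/0.4) = −(0.0592/2)(-0.776) = +0.023 V.

+0.023 V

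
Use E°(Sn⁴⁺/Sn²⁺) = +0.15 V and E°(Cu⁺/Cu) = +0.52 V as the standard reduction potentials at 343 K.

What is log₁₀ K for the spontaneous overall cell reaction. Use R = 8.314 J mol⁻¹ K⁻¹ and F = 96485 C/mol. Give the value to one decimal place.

10.9

Cathode: Cu⁺/Cu; anode: Sn⁴⁺/Sn²⁺. E°cell = (+0.52) − (+0.15) = +0.37 V, with n = 2.
ΔG° = −nFE° = −RT ln K, so ln K = nFE°/(RT) = (2)(96485)(+0.37) / ((8.314)(343)) = 25.037.
log₁₀ K = 25.037 / ln 10 = 10.9.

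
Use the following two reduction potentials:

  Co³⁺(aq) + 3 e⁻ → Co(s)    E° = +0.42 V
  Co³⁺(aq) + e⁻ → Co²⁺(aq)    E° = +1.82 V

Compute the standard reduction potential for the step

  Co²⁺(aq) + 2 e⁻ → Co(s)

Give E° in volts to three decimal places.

-0.280 V

Sequential free energies add, so n₃E°₃ = n₁E°₁ + n₂E°₂.
With n₃ = 3, and the known step contributing 1×(+1.82) V, the unknown satisfies 2·E° = 3×(+0.42) − 1×(+1.82) = -0.560.
E° = -0.560 / 2 = -0.280 V.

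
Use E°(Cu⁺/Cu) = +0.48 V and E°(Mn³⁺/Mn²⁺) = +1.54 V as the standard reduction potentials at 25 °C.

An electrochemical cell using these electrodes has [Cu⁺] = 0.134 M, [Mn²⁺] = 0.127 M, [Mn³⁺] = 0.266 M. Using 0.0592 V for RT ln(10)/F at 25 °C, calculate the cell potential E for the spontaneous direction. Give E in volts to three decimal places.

Mn³⁺/Mn²⁺ is the cathode (higher E°), Cu⁺/Cu the anode: E°cell = +1.54 − (+0.48) = +1.06 V, n = 1.
Overall: Mn³⁺(aq) + Cu(s) → Mn²⁺(aq) + Cu⁺(aq)
Q = [Mn²⁺]·[Cu⁺] / ([Mn³⁺]); log Q = -1.194.
E = E° − (0.0592/n) log Q = +1.06 − (0.0592/1)(-1.194) = +1.131 V.

+1.131 V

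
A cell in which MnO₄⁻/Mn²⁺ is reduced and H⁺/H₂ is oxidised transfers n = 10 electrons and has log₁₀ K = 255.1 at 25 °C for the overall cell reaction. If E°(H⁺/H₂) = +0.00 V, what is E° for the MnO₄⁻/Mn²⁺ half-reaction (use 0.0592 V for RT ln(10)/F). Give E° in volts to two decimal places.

E°cell = (0.0592/n)·log K = (0.0592/10)(255.1) = +1.510 V.
Since MnO₄⁻/Mn²⁺ is the cathode and H⁺/H₂ the anode, E°cell = E°(MnO₄⁻/Mn²⁺) − E°(H⁺/H₂).
So E°(MnO₄⁻/Mn²⁺) = E°cell + E°(H⁺/H₂) = +1.510 + (+0.00) = +1.51 V.

+1.51 V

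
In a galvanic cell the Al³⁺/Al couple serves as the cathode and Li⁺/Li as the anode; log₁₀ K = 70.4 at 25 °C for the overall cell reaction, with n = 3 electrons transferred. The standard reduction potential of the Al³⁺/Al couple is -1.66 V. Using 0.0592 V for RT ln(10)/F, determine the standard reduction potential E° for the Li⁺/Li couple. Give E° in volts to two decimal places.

-3.05 V

E°cell = (0.0592/n)·log K = (0.0592/3)(70.4) = +1.389 V.
Since Al³⁺/Al is the cathode and Li⁺/Li the anode, E°cell = E°(Al³⁺/Al) − E°(Li⁺/Li).
So E°(Li⁺/Li) = E°(Al³⁺/Al) − E°cell = (-1.66) − (+1.389) = -3.05 V.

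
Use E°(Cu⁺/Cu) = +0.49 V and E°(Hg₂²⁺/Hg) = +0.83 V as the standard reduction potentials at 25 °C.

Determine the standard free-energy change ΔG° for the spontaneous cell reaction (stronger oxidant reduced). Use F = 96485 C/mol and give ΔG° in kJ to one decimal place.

Hg₂²⁺/Hg (E° = +0.83 V) is the cathode; Cu⁺/Cu (E° = +0.49 V) is the anode, so E°cell = +0.34 V.
Balancing electrons gives n = 2 (lcm of 2 and 1).
ΔG° = −nFE° = −(2)(96485)(+0.34) = -65,610 J = -65.6 kJ.

-65.6 kJ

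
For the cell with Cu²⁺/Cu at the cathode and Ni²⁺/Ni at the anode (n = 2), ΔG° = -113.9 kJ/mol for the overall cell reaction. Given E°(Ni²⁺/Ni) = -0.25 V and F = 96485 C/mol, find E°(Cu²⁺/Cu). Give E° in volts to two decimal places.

E°cell = −ΔG°/(nF) = −(-113.9×10³)/((2)(96485)) = +0.590 V.
Since Cu²⁺/Cu is the cathode and Ni²⁺/Ni the anode, E°cell = E°(Cu²⁺/Cu) − E°(Ni²⁺/Ni).
So E°(Cu²⁺/Cu) = E°cell + E°(Ni²⁺/Ni) = +0.590 + (-0.25) = +0.34 V.

+0.34 V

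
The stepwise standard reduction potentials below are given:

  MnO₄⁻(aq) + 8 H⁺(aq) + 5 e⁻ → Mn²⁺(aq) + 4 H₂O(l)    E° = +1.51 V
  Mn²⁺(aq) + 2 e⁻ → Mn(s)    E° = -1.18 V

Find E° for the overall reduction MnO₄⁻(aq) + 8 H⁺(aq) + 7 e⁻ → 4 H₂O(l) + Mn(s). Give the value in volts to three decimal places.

+0.741 V

Since ΔG° = −nFE° is additive over sequential reductions, n₃E°₃ = n₁E°₁ + n₂E°₂.
E°₃ = (5×+1.51 + 2×-1.18) / 7 = (+5.190) / 7 = +0.741 V.
E° values themselves are not directly additive — weighting by electron count is essential.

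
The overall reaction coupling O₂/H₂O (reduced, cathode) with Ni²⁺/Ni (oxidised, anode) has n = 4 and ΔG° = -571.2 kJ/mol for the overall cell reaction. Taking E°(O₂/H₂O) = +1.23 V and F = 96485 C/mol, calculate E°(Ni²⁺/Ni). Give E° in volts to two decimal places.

E°cell = −ΔG°/(nF) = −(-571.2×10³)/((4)(96485)) = +1.480 V.
Since O₂/H₂O is the cathode and Ni²⁺/Ni the anode, E°cell = E°(O₂/H₂O) − E°(Ni²⁺/Ni).
So E°(Ni²⁺/Ni) = E°(O₂/H₂O) − E°cell = (+1.23) − (+1.480) = -0.25 V.

-0.25 V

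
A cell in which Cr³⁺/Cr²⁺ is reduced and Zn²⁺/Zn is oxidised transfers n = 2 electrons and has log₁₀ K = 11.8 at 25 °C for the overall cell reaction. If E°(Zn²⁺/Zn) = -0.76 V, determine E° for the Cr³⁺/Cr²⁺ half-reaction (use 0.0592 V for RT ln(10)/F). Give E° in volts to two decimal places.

E°cell = (0.0592/n)·log K = (0.0592/2)(11.8) = +0.349 V.
Since Cr³⁺/Cr²⁺ is the cathode and Zn²⁺/Zn the anode, E°cell = E°(Cr³⁺/Cr²⁺) − E°(Zn²⁺/Zn).
So E°(Cr³⁺/Cr²⁺) = E°cell + E°(Zn²⁺/Zn) = +0.349 + (-0.76) = -0.41 V.

-0.41 V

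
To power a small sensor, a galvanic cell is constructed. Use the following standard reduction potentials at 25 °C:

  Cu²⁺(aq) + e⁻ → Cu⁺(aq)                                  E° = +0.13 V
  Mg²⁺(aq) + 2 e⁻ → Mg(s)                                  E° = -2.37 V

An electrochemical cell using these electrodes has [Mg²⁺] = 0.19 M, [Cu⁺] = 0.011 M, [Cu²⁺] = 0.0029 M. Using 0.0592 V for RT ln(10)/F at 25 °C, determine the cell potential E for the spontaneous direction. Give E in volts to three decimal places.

Cu²⁺/Cu⁺ is the cathode (higher E°), Mg²⁺/Mg the anode: E°cell = +0.13 − (-2.37) = +2.50 V, n = 2.
Overall: 2 Cu²⁺(aq) + Mg(s) → 2 Cu⁺(aq) + Mg²⁺(aq)
Q = [Cu⁺]^2·[Mg²⁺] / ([Cu²⁺]^2); log Q = 0.437.
E = E° − (0.0592/n) log Q = +2.50 − (0.0592/2)(0.437) = +2.487 V.

+2.487 V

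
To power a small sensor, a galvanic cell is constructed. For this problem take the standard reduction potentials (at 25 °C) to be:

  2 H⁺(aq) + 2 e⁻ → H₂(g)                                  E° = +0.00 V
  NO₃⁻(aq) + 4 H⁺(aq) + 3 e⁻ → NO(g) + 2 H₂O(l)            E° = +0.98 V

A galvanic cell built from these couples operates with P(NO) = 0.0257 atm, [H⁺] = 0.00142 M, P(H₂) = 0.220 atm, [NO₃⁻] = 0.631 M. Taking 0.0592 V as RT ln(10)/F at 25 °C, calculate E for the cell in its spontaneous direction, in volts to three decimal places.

NO₃⁻/NO is the cathode (higher E°), H⁺/H₂ the anode: E°cell = +0.98 − (+0.00) = +0.98 V, n = 6.
Overall: 2 NO₃⁻(aq) + 2 H⁺(aq) + 3 H₂(g) → 2 NO(g) + 4 H₂O(l)
Q = P(NO)^2 / ([NO₃⁻]^2·[H⁺]^2·P(H₂)^3); log Q = 4.888.
E = E° − (0.0592/n) log Q = +0.98 − (0.0592/6)(4.888) = +0.932 V.

+0.932 V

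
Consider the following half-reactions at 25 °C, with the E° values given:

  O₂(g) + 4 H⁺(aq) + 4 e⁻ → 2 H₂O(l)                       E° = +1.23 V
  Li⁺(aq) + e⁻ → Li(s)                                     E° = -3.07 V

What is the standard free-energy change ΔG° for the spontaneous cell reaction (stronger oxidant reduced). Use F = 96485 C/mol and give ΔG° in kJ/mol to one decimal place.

-1659.5 kJ/mol

O₂/H₂O (E° = +1.23 V) is the cathode; Li⁺/Li (E° = -3.07 V) is the anode, so E°cell = +4.30 V.
Balancing electrons gives n = 4 (lcm of 4 and 1).
ΔG° = −nFE° = −(4)(96485)(+4.30) = -1,659,542 J = -1659.5 kJ/mol.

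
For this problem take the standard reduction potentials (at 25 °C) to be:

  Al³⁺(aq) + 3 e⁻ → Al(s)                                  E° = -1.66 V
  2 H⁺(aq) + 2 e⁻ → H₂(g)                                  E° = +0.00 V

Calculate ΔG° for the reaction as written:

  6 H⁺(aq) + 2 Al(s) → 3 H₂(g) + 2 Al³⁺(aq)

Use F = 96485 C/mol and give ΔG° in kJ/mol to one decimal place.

As written, H⁺/H₂ is reduced (cathode) and Al³⁺/Al is oxidised (anode), so E°cell = (+0.00) − (-1.66) = +1.66 V.
Balancing electrons gives n = 6.
ΔG° = −nFE° = −(6)(96485)(+1.66) = -960,991 J = -961.0 kJ/mol.

-961.0 kJ/mol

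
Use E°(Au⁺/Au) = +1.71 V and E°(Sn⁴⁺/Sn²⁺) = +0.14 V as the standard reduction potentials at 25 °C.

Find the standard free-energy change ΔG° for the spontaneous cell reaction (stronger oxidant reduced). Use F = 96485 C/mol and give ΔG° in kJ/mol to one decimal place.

Au⁺/Au (E° = +1.71 V) is the cathode; Sn⁴⁺/Sn²⁺ (E° = +0.14 V) is the anode, so E°cell = +1.57 V.
Balancing electrons gives n = 2 (lcm of 1 and 2).
ΔG° = −nFE° = −(2)(96485)(+1.57) = -302,963 J = -303.0 kJ/mol.

-303.0 kJ/mol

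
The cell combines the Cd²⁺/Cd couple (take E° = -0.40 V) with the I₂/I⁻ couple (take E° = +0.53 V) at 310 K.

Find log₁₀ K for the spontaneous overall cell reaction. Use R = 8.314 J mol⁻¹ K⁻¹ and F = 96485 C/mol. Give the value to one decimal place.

30.2

Cathode: I₂/I⁻; anode: Cd²⁺/Cd. E°cell = (+0.53) − (-0.40) = +0.93 V, with n = 2.
ΔG° = −nFE° = −RT ln K, so ln K = nFE°/(RT) = (2)(96485)(+0.93) / ((8.314)(310)) = 69.631.
log₁₀ K = 69.631 / ln 10 = 30.2.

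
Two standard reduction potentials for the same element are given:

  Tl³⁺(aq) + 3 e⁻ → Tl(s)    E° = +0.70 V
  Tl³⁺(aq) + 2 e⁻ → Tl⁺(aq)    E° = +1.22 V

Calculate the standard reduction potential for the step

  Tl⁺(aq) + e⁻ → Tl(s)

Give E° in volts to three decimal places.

-0.340 V

Sequential free energies add, so n₃E°₃ = n₁E°₁ + n₂E°₂.
With n₃ = 3, and the known step contributing 2×(+1.22) V, the unknown satisfies 1·E° = 3×(+0.70) − 2×(+1.22) = -0.340.
E° = -0.340 / 1 = -0.340 V.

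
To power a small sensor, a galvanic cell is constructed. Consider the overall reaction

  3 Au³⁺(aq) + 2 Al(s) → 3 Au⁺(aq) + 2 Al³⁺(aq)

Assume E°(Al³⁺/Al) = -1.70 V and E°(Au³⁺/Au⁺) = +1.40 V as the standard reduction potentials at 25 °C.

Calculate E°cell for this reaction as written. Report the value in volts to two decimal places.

+3.10 V

The Au³⁺/Au⁺ couple has the higher reduction potential, so it is the cathode; Al³⁺/Al is oxidised at the anode.
E°cell = E°(cathode) − E°(anode) = (+1.40) − (-1.70) = +3.10 V.
Since E°cell > 0, the reaction is spontaneous under standard conditions.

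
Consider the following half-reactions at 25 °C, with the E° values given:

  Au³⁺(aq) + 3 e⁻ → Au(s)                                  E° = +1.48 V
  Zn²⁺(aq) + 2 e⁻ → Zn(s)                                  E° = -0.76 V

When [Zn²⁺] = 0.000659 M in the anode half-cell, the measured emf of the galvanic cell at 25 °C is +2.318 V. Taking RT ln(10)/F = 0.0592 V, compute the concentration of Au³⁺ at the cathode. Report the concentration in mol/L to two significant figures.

0.15 M

Au³⁺/Au is the cathode, Zn²⁺/Zn the anode: E°cell = +2.24 V, n = 6.
Overall reaction: 2 Au³⁺(aq) + 3 Zn(s) → 2 Au(s) + 3 Zn²⁺(aq); Q = [Zn²⁺]^3/[Au³⁺]^2.
From E = E° − (0.0592/n) log Q: log Q = (E° − E)·n/0.0592 = (+2.24 − (+2.318))·6/0.0592 = -7.9054.
So 2·log[Au³⁺] = 3·log(0.000659) − log Q = -9.5433 − (-7.9054) = -1.6379; log[Au³⁺] = -1.6379 / 2 = -0.8189; [Au³⁺] = 10^(-0.8189) ≈ 0.15 M.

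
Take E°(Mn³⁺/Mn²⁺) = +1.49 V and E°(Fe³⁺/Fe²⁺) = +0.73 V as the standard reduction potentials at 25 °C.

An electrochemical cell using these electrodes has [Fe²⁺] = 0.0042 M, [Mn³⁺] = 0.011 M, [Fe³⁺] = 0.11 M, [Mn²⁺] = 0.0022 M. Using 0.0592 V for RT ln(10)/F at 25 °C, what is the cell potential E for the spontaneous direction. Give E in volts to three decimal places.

+0.717 V

Mn³⁺/Mn²⁺ is the cathode (higher E°), Fe³⁺/Fe²⁺ the anode: E°cell = +1.49 − (+0.73) = +0.76 V, n = 1.
Overall: Mn³⁺(aq) + Fe²⁺(aq) → Mn²⁺(aq) + Fe³⁺(aq)
Q = [Mn²⁺]·[Fe³⁺] / ([Mn³⁺]·[Fe²⁺]); log Q = 0.719.
E = E° − (0.0592/n) log Q = +0.76 − (0.0592/1)(0.719) = +0.717 V.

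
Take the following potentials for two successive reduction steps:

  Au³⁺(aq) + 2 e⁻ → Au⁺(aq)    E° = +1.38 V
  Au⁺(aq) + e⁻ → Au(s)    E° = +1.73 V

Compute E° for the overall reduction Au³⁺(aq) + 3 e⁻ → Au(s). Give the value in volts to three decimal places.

Standard free energies of sequential steps add: ΔG°₃ = ΔG°₁ + ΔG°₂, so n₃E°₃ = n₁E°₁ + n₂E°₂.
E°₃ = (2×+1.38 + 1×+1.73) / 3 = (+4.490) / 3 = +1.497 V.
Simply averaging or adding the two E° values would be wrong; the electron-weighted sum is required.

+1.497 V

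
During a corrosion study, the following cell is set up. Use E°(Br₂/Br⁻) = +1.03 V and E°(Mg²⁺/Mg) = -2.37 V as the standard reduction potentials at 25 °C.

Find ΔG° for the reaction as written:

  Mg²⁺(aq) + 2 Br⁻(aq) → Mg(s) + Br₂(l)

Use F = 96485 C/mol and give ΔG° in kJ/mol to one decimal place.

+656.1 kJ/mol

As written, Mg²⁺/Mg is reduced (cathode) and Br₂/Br⁻ is oxidised (anode), so E°cell = (-2.37) − (+1.03) = -3.40 V.
Balancing electrons gives n = 2.
ΔG° = −nFE° = −(2)(96485)(-3.40) = 656,098 J = +656.1 kJ/mol.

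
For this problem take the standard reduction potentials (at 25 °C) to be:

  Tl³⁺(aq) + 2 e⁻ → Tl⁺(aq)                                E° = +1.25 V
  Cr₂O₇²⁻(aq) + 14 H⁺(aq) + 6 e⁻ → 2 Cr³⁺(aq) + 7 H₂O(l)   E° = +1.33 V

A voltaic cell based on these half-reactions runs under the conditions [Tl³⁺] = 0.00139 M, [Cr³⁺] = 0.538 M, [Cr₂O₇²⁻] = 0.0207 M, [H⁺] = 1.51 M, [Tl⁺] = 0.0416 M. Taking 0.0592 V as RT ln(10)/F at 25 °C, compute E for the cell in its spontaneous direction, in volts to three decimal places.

+0.137 V

Cr₂O₇²⁻/Cr³⁺ is the cathode (higher E°), Tl³⁺/Tl⁺ the anode: E°cell = +1.33 − (+1.25) = +0.08 V, n = 6.
Overall: Cr₂O₇²⁻(aq) + 14 H⁺(aq) + 3 Tl⁺(aq) → 2 Cr³⁺(aq) + 7 H₂O(l) + 3 Tl³⁺(aq)
Q = [Cr³⁺]^2·[Tl³⁺]^3 / ([Cr₂O₇²⁻]·[H⁺]^14·[Tl⁺]^3); log Q = -5.788.
E = E° − (0.0592/n) log Q = +0.08 − (0.0592/6)(-5.788) = +0.137 V.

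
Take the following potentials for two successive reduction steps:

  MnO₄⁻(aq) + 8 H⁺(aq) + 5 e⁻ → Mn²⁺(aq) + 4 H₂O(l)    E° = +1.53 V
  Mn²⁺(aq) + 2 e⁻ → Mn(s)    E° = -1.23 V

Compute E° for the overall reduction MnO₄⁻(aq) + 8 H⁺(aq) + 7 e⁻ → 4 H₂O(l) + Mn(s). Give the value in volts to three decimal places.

+0.741 V

Adding the free-energy changes (−nFE°) of the two steps gives −n₃FE°₃ = −n₁FE°₁ − n₂FE°₂.
E°₃ = (5×+1.53 + 2×-1.23) / 7 = (+5.190) / 7 = +0.741 V.
Simply averaging or adding the two E° values would be wrong; the electron-weighted sum is required.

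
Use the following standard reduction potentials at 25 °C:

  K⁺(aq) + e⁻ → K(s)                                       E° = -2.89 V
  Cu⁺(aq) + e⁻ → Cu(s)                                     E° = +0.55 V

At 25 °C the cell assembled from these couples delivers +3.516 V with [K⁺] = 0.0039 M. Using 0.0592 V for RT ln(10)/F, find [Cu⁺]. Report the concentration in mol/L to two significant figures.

0.075 M

Cu⁺/Cu is the cathode, K⁺/K the anode: E°cell = +3.44 V, n = 1.
Overall reaction: Cu⁺(aq) + K(s) → Cu(s) + K⁺(aq); Q = [K⁺]^1/[Cu⁺]^1.
From E = E° − (0.0592/n) log Q: log Q = (E° − E)·n/0.0592 = (+3.44 − (+3.516))·1/0.0592 = -1.2838.
So 1·log[Cu⁺] = 1·log(0.0039) − log Q = -2.4089 − (-1.2838) = -1.1251; [Cu⁺] = 10^(-1.1251) ≈ 0.075 M.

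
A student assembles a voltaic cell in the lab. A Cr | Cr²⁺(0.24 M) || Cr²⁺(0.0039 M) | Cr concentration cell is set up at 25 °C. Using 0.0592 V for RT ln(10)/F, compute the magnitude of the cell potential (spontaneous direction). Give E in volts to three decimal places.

+0.053 V

For a concentration cell E°cell = 0. The 0.24 M side is the cathode (reduction is favoured where [Cr²⁺] is higher).
With n = 2, E = −(0.0592/2) log([Cr²⁺]ₐₙ/[Cr²⁺]꜀ₐₜ) = −(0.0592/2) log(0.0039/0.24) = −(0.0592/2)(-1.789) = +0.053 V.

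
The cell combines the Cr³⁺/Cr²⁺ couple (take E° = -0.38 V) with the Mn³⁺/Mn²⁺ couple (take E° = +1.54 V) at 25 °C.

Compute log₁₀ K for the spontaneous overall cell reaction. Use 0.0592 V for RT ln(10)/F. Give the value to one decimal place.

Cathode: Mn³⁺/Mn²⁺; anode: Cr³⁺/Cr²⁺. E°cell = +1.92 V, n = 1.
log K = nE°cell / 0.0592 = (1)(+1.92) / 0.0592 = 32.4.

32.4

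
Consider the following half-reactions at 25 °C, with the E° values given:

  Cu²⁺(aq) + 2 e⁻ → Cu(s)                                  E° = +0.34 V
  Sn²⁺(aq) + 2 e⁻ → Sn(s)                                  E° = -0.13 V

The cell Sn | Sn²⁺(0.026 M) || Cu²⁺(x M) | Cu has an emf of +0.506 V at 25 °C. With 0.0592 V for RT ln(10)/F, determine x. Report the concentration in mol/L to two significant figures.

0.43 M

Cu²⁺/Cu is the cathode, Sn²⁺/Sn the anode: E°cell = +0.47 V, n = 2.
Overall reaction: Cu²⁺(aq) + Sn(s) → Cu(s) + Sn²⁺(aq); Q = [Sn²⁺]^1/[Cu²⁺]^1.
From E = E° − (0.0592/n) log Q: log Q = (E° − E)·n/0.0592 = (+0.47 − (+0.506))·2/0.0592 = -1.2162.
So 1·log[Cu²⁺] = 1·log(0.026) − log Q = -1.5850 − (-1.2162) = -0.3688; [Cu²⁺] = 10^(-0.3688) ≈ 0.43 M.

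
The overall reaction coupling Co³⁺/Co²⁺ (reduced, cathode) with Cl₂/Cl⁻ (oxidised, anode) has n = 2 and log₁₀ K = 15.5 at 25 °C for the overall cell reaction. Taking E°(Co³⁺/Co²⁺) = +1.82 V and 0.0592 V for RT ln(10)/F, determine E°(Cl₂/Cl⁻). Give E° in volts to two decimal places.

E°cell = (0.0592/n)·log K = (0.0592/2)(15.5) = +0.459 V.
Since Co³⁺/Co²⁺ is the cathode and Cl₂/Cl⁻ the anode, E°cell = E°(Co³⁺/Co²⁺) − E°(Cl₂/Cl⁻).
So E°(Cl₂/Cl⁻) = E°(Co³⁺/Co²⁺) − E°cell = (+1.82) − (+0.459) = +1.36 V.

+1.36 V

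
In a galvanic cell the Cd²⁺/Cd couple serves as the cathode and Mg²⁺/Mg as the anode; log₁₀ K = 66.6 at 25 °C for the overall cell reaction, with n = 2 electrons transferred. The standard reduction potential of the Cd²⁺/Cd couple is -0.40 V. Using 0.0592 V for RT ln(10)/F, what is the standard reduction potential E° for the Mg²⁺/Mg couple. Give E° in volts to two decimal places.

-2.37 V

E°cell = (0.0592/n)·log K = (0.0592/2)(66.6) = +1.971 V.
Since Cd²⁺/Cd is the cathode and Mg²⁺/Mg the anode, E°cell = E°(Cd²⁺/Cd) − E°(Mg²⁺/Mg).
So E°(Mg²⁺/Mg) = E°(Cd²⁺/Cd) − E°cell = (-0.40) − (+1.971) = -2.37 V.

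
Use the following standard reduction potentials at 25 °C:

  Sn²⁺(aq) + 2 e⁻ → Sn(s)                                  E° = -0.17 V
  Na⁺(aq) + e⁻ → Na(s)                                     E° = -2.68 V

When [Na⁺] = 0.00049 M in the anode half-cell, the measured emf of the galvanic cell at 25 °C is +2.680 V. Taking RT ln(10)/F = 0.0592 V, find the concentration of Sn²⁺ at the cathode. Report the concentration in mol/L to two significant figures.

0.13 M

Sn²⁺/Sn is the cathode, Na⁺/Na the anode: E°cell = +2.51 V, n = 2.
Overall reaction: Sn²⁺(aq) + 2 Na(s) → Sn(s) + 2 Na⁺(aq); Q = [Na⁺]^2/[Sn²⁺]^1.
From E = E° − (0.0592/n) log Q: log Q = (E° − E)·n/0.0592 = (+2.51 − (+2.680))·2/0.0592 = -5.7432.
So 1·log[Sn²⁺] = 2·log(0.00049) − log Q = -6.6196 − (-5.7432) = -0.8764; [Sn²⁺] = 10^(-0.8764) ≈ 0.13 M.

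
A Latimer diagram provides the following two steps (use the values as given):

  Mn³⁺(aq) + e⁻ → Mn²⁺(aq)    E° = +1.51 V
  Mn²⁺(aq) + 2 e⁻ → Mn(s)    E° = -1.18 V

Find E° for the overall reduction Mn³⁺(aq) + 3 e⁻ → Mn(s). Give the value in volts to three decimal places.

Since ΔG° = −nFE° is additive over sequential reductions, n₃E°₃ = n₁E°₁ + n₂E°₂.
E°₃ = (1×+1.51 + 2×-1.18) / 3 = (-0.850) / 3 = -0.283 V.
E° values themselves are not directly additive — weighting by electron count is essential.

-0.283 V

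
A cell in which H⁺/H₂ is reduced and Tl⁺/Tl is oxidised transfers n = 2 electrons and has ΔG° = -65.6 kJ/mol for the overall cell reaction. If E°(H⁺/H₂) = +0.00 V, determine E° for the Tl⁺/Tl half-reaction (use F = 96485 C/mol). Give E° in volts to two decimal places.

E°cell = −ΔG°/(nF) = −(-65.6×10³)/((2)(96485)) = +0.340 V.
Since H⁺/H₂ is the cathode and Tl⁺/Tl the anode, E°cell = E°(H⁺/H₂) − E°(Tl⁺/Tl).
So E°(Tl⁺/Tl) = E°(H⁺/H₂) − E°cell = (+0.00) − (+0.340) = -0.34 V.

-0.34 V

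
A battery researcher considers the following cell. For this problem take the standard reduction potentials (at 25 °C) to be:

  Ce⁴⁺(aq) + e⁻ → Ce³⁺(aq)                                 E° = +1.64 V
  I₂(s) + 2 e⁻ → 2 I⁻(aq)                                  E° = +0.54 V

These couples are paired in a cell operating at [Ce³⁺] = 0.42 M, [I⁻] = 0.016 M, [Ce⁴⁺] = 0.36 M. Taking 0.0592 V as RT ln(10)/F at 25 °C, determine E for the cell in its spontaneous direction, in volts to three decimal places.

Ce⁴⁺/Ce³⁺ is the cathode (higher E°), I₂/I⁻ the anode: E°cell = +1.64 − (+0.54) = +1.10 V, n = 2.
Overall: 2 Ce⁴⁺(aq) + 2 I⁻(aq) → 2 Ce³⁺(aq) + I₂(s)
Q = [Ce³⁺]^2 / ([Ce⁴⁺]^2·[I⁻]^2); log Q = 3.726.
E = E° − (0.0592/n) log Q = +1.10 − (0.0592/2)(3.726) = +0.990 V.

+0.990 V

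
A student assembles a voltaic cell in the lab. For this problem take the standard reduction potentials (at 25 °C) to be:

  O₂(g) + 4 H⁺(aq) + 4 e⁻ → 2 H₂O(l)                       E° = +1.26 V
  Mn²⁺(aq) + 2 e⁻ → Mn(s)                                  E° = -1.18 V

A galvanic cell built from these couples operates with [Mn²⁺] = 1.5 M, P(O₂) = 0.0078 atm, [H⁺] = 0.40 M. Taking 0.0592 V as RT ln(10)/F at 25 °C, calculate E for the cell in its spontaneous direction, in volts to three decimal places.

O₂/H₂O is the cathode (higher E°), Mn²⁺/Mn the anode: E°cell = +1.26 − (-1.18) = +2.44 V, n = 4.
Overall: O₂(g) + 4 H⁺(aq) + 2 Mn(s) → 2 H₂O(l) + 2 Mn²⁺(aq)
Q = [Mn²⁺]^2 / (P(O₂)·[H⁺]^4); log Q = 4.052.
E = E° − (0.0592/n) log Q = +2.44 − (0.0592/4)(4.052) = +2.380 V.

+2.380 V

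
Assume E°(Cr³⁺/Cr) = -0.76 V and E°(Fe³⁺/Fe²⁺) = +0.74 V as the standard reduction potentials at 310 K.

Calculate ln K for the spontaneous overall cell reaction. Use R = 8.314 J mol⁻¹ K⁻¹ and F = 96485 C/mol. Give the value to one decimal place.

168.5

Cathode: Fe³⁺/Fe²⁺; anode: Cr³⁺/Cr. E°cell = (+0.74) − (-0.76) = +1.50 V, with n = 3.
ΔG° = −nFE° = −RT ln K, so ln K = nFE°/(RT) = (3)(96485)(+1.50) / ((8.314)(310)) = 168.461.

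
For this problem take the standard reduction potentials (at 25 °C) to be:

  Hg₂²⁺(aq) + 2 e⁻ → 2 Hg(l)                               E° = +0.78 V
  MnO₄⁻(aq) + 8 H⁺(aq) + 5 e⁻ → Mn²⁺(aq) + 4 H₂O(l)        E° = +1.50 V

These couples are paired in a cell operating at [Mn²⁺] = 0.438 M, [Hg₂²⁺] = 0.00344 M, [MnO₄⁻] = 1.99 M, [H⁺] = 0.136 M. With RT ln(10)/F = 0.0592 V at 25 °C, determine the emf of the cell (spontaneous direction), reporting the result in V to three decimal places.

MnO₄⁻/Mn²⁺ is the cathode (higher E°), Hg₂²⁺/Hg the anode: E°cell = +1.50 − (+0.78) = +0.72 V, n = 10.
Overall: 2 MnO₄⁻(aq) + 16 H⁺(aq) + 10 Hg(l) → 2 Mn²⁺(aq) + 8 H₂O(l) + 5 Hg₂²⁺(aq)
Q = [Mn²⁺]^2·[Hg₂²⁺]^5 / ([MnO₄⁻]^2·[H⁺]^16); log Q = 0.231.
E = E° − (0.0592/n) log Q = +0.72 − (0.0592/10)(0.231) = +0.719 V.

+0.719 V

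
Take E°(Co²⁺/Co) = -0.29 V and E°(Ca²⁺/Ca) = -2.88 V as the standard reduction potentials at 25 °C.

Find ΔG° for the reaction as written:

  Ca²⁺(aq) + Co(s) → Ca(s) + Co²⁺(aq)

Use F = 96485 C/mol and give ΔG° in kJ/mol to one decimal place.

As written, Ca²⁺/Ca is reduced (cathode) and Co²⁺/Co is oxidised (anode), so E°cell = (-2.88) − (-0.29) = -2.59 V.
Balancing electrons gives n = 2.
ΔG° = −nFE° = −(2)(96485)(-2.59) = 499,792 J = +499.8 kJ/mol.

+499.8 kJ/mol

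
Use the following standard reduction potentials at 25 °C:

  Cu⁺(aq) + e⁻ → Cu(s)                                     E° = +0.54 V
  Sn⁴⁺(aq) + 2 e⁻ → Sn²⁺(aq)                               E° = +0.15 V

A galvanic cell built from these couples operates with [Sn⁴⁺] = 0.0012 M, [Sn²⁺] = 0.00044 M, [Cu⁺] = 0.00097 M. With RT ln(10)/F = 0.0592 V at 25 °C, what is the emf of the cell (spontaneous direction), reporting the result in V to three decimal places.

+0.199 V

Cu⁺/Cu is the cathode (higher E°), Sn⁴⁺/Sn²⁺ the anode: E°cell = +0.54 − (+0.15) = +0.39 V, n = 2.
Overall: 2 Cu⁺(aq) + Sn²⁺(aq) → 2 Cu(s) + Sn⁴⁺(aq)
Q = [Sn⁴⁺] / ([Cu⁺]^2·[Sn²⁺]); log Q = 6.462.
E = E° − (0.0592/n) log Q = +0.39 − (0.0592/2)(6.462) = +0.199 V.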